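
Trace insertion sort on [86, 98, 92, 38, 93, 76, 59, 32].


Initial: [86, 98, 92, 38, 93, 76, 59, 32]
Insert 98: [86, 98, 92, 38, 93, 76, 59, 32]
Insert 92: [86, 92, 98, 38, 93, 76, 59, 32]
Insert 38: [38, 86, 92, 98, 93, 76, 59, 32]
Insert 93: [38, 86, 92, 93, 98, 76, 59, 32]
Insert 76: [38, 76, 86, 92, 93, 98, 59, 32]
Insert 59: [38, 59, 76, 86, 92, 93, 98, 32]
Insert 32: [32, 38, 59, 76, 86, 92, 93, 98]

Sorted: [32, 38, 59, 76, 86, 92, 93, 98]


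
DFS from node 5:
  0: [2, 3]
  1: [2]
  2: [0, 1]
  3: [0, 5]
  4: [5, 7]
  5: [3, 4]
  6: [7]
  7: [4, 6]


Visit 5, push [4, 3]
Visit 3, push [0]
Visit 0, push [2]
Visit 2, push [1]
Visit 1, push []
Visit 4, push [7]
Visit 7, push [6]
Visit 6, push []

DFS order: [5, 3, 0, 2, 1, 4, 7, 6]


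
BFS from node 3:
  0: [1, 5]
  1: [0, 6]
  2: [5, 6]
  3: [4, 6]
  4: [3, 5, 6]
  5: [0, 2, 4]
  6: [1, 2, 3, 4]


Visit 3, enqueue [4, 6]
Visit 4, enqueue [5]
Visit 6, enqueue [1, 2]
Visit 5, enqueue [0]
Visit 1, enqueue []
Visit 2, enqueue []
Visit 0, enqueue []

BFS order: [3, 4, 6, 5, 1, 2, 0]


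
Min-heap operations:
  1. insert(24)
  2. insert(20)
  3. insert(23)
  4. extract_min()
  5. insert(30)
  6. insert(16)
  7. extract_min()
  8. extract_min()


insert(24) -> [24]
insert(20) -> [20, 24]
insert(23) -> [20, 24, 23]
extract_min()->20, [23, 24]
insert(30) -> [23, 24, 30]
insert(16) -> [16, 23, 30, 24]
extract_min()->16, [23, 24, 30]
extract_min()->23, [24, 30]

Final heap: [24, 30]


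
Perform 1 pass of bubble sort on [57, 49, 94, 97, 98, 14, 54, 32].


Initial: [57, 49, 94, 97, 98, 14, 54, 32]
Pass 1: [49, 57, 94, 97, 14, 54, 32, 98] (4 swaps)

After 1 pass: [49, 57, 94, 97, 14, 54, 32, 98]


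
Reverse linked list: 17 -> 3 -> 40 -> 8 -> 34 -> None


Step 1: curr=17, set curr.next=prev(None) | reversed so far: 17
Step 2: curr=3, set curr.next=prev(17) | reversed so far: 3 -> 17
Step 3: curr=40, set curr.next=prev(3) | reversed so far: 40 -> 3 -> 17
Step 4: curr=8, set curr.next=prev(40) | reversed so far: 8 -> 40 -> 3 -> 17
Step 5: curr=34, set curr.next=prev(8) | reversed so far: 34 -> 8 -> 40 -> 3 -> 17

34 -> 8 -> 40 -> 3 -> 17 -> None


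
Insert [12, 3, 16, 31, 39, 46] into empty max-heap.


Insert 12: [12]
Insert 3: [12, 3]
Insert 16: [16, 3, 12]
Insert 31: [31, 16, 12, 3]
Insert 39: [39, 31, 12, 3, 16]
Insert 46: [46, 31, 39, 3, 16, 12]

Final heap: [46, 31, 39, 3, 16, 12]


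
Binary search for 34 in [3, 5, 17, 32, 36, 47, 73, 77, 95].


Step 1: lo=0, hi=8, mid=4, val=36
Step 2: lo=0, hi=3, mid=1, val=5
Step 3: lo=2, hi=3, mid=2, val=17
Step 4: lo=3, hi=3, mid=3, val=32

Not found


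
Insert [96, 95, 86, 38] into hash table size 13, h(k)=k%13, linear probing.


Insert 96: h=5 -> slot 5
Insert 95: h=4 -> slot 4
Insert 86: h=8 -> slot 8
Insert 38: h=12 -> slot 12

Table: [None, None, None, None, 95, 96, None, None, 86, None, None, None, 38]


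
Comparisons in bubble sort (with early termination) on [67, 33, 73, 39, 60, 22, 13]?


Algorithm: bubble sort (with early termination)
Input: [67, 33, 73, 39, 60, 22, 13]
Sorted: [13, 22, 33, 39, 60, 67, 73]

21


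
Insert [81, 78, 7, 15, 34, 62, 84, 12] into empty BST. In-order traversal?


Insert 81: root
Insert 78: L from 81
Insert 7: L from 81 -> L from 78
Insert 15: L from 81 -> L from 78 -> R from 7
Insert 34: L from 81 -> L from 78 -> R from 7 -> R from 15
Insert 62: L from 81 -> L from 78 -> R from 7 -> R from 15 -> R from 34
Insert 84: R from 81
Insert 12: L from 81 -> L from 78 -> R from 7 -> L from 15

In-order: [7, 12, 15, 34, 62, 78, 81, 84]


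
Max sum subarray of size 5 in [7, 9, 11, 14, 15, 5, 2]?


[0:5]: 56
[1:6]: 54
[2:7]: 47

Max: 56 at [0:5]


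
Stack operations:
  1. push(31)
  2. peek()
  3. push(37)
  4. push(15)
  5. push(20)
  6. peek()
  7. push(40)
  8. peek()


push(31) -> [31]
peek()->31
push(37) -> [31, 37]
push(15) -> [31, 37, 15]
push(20) -> [31, 37, 15, 20]
peek()->20
push(40) -> [31, 37, 15, 20, 40]
peek()->40

Final stack: [31, 37, 15, 20, 40]


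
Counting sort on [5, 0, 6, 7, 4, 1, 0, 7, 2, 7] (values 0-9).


Input: [5, 0, 6, 7, 4, 1, 0, 7, 2, 7]
Counts: [2, 1, 1, 0, 1, 1, 1, 3, 0, 0]

Sorted: [0, 0, 1, 2, 4, 5, 6, 7, 7, 7]


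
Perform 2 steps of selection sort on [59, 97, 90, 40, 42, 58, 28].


Initial: [59, 97, 90, 40, 42, 58, 28]
Step 1: min=28 at 6
  Swap: [28, 97, 90, 40, 42, 58, 59]
Step 2: min=40 at 3
  Swap: [28, 40, 90, 97, 42, 58, 59]

After 2 steps: [28, 40, 90, 97, 42, 58, 59]


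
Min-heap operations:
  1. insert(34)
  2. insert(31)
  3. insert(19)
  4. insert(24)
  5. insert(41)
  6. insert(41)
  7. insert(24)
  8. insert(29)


insert(34) -> [34]
insert(31) -> [31, 34]
insert(19) -> [19, 34, 31]
insert(24) -> [19, 24, 31, 34]
insert(41) -> [19, 24, 31, 34, 41]
insert(41) -> [19, 24, 31, 34, 41, 41]
insert(24) -> [19, 24, 24, 34, 41, 41, 31]
insert(29) -> [19, 24, 24, 29, 41, 41, 31, 34]

Final heap: [19, 24, 24, 29, 41, 41, 31, 34]


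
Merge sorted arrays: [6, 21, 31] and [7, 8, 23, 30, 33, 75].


Take 6 from A
Take 7 from B
Take 8 from B
Take 21 from A
Take 23 from B
Take 30 from B
Take 31 from A

Merged: [6, 7, 8, 21, 23, 30, 31, 33, 75]


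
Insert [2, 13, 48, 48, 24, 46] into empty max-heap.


Insert 2: [2]
Insert 13: [13, 2]
Insert 48: [48, 2, 13]
Insert 48: [48, 48, 13, 2]
Insert 24: [48, 48, 13, 2, 24]
Insert 46: [48, 48, 46, 2, 24, 13]

Final heap: [48, 48, 46, 2, 24, 13]


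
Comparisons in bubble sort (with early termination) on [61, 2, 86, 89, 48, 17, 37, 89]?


Algorithm: bubble sort (with early termination)
Input: [61, 2, 86, 89, 48, 17, 37, 89]
Sorted: [2, 17, 37, 48, 61, 86, 89, 89]

25


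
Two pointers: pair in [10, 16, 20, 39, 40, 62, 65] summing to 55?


lo=0(10)+hi=6(65)=75
lo=0(10)+hi=5(62)=72
lo=0(10)+hi=4(40)=50
lo=1(16)+hi=4(40)=56
lo=1(16)+hi=3(39)=55

Yes: 16+39=55


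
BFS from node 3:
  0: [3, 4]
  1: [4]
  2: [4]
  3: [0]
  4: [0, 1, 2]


Visit 3, enqueue [0]
Visit 0, enqueue [4]
Visit 4, enqueue [1, 2]
Visit 1, enqueue []
Visit 2, enqueue []

BFS order: [3, 0, 4, 1, 2]


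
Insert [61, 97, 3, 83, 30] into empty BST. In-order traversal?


Insert 61: root
Insert 97: R from 61
Insert 3: L from 61
Insert 83: R from 61 -> L from 97
Insert 30: L from 61 -> R from 3

In-order: [3, 30, 61, 83, 97]


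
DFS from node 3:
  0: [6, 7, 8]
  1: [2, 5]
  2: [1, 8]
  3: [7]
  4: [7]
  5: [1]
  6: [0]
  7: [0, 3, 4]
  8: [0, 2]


Visit 3, push [7]
Visit 7, push [4, 0]
Visit 0, push [8, 6]
Visit 6, push []
Visit 8, push [2]
Visit 2, push [1]
Visit 1, push [5]
Visit 5, push []
Visit 4, push []

DFS order: [3, 7, 0, 6, 8, 2, 1, 5, 4]


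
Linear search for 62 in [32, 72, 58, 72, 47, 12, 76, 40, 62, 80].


i=0: 32!=62
i=1: 72!=62
i=2: 58!=62
i=3: 72!=62
i=4: 47!=62
i=5: 12!=62
i=6: 76!=62
i=7: 40!=62
i=8: 62==62 found!

Found at 8, 9 comps


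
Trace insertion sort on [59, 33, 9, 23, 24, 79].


Initial: [59, 33, 9, 23, 24, 79]
Insert 33: [33, 59, 9, 23, 24, 79]
Insert 9: [9, 33, 59, 23, 24, 79]
Insert 23: [9, 23, 33, 59, 24, 79]
Insert 24: [9, 23, 24, 33, 59, 79]
Insert 79: [9, 23, 24, 33, 59, 79]

Sorted: [9, 23, 24, 33, 59, 79]


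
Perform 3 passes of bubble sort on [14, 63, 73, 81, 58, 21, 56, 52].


Initial: [14, 63, 73, 81, 58, 21, 56, 52]
Pass 1: [14, 63, 73, 58, 21, 56, 52, 81] (4 swaps)
Pass 2: [14, 63, 58, 21, 56, 52, 73, 81] (4 swaps)
Pass 3: [14, 58, 21, 56, 52, 63, 73, 81] (4 swaps)

After 3 passes: [14, 58, 21, 56, 52, 63, 73, 81]


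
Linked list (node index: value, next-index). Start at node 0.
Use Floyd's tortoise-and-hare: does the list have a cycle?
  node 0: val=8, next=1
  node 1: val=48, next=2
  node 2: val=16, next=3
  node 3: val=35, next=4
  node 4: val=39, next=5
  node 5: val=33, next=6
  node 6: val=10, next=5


Floyd's tortoise (slow, +1) and hare (fast, +2):
  init: slow=0, fast=0
  step 1: slow=1, fast=2
  step 2: slow=2, fast=4
  step 3: slow=3, fast=6
  step 4: slow=4, fast=6
  step 5: slow=5, fast=6
  step 6: slow=6, fast=6
  slow == fast at node 6: cycle detected

Cycle: yes


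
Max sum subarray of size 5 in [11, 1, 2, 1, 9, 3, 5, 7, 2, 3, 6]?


[0:5]: 24
[1:6]: 16
[2:7]: 20
[3:8]: 25
[4:9]: 26
[5:10]: 20
[6:11]: 23

Max: 26 at [4:9]


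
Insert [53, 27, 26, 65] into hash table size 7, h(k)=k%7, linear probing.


Insert 53: h=4 -> slot 4
Insert 27: h=6 -> slot 6
Insert 26: h=5 -> slot 5
Insert 65: h=2 -> slot 2

Table: [None, None, 65, None, 53, 26, 27]


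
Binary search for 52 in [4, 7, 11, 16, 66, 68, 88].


Step 1: lo=0, hi=6, mid=3, val=16
Step 2: lo=4, hi=6, mid=5, val=68
Step 3: lo=4, hi=4, mid=4, val=66

Not found


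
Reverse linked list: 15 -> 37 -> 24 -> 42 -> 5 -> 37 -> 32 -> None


Step 1: curr=15, set curr.next=prev(None) | reversed so far: 15
Step 2: curr=37, set curr.next=prev(15) | reversed so far: 37 -> 15
Step 3: curr=24, set curr.next=prev(37) | reversed so far: 24 -> 37 -> 15
Step 4: curr=42, set curr.next=prev(24) | reversed so far: 42 -> 24 -> 37 -> 15
Step 5: curr=5, set curr.next=prev(42) | reversed so far: 5 -> 42 -> 24 -> 37 -> 15
Step 6: curr=37, set curr.next=prev(5) | reversed so far: 37 -> 5 -> 42 -> 24 -> 37 -> 15
Step 7: curr=32, set curr.next=prev(37) | reversed so far: 32 -> 37 -> 5 -> 42 -> 24 -> 37 -> 15

32 -> 37 -> 5 -> 42 -> 24 -> 37 -> 15 -> None


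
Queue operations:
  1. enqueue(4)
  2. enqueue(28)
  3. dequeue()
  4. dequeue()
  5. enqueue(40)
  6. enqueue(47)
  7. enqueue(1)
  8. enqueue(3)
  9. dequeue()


enqueue(4) -> [4]
enqueue(28) -> [4, 28]
dequeue()->4, [28]
dequeue()->28, []
enqueue(40) -> [40]
enqueue(47) -> [40, 47]
enqueue(1) -> [40, 47, 1]
enqueue(3) -> [40, 47, 1, 3]
dequeue()->40, [47, 1, 3]

Final queue: [47, 1, 3]


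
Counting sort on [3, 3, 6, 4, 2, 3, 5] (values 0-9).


Input: [3, 3, 6, 4, 2, 3, 5]
Counts: [0, 0, 1, 3, 1, 1, 1, 0, 0, 0]

Sorted: [2, 3, 3, 3, 4, 5, 6]


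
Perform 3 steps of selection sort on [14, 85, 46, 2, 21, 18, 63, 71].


Initial: [14, 85, 46, 2, 21, 18, 63, 71]
Step 1: min=2 at 3
  Swap: [2, 85, 46, 14, 21, 18, 63, 71]
Step 2: min=14 at 3
  Swap: [2, 14, 46, 85, 21, 18, 63, 71]
Step 3: min=18 at 5
  Swap: [2, 14, 18, 85, 21, 46, 63, 71]

After 3 steps: [2, 14, 18, 85, 21, 46, 63, 71]


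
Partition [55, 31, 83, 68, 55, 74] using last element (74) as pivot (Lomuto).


Pivot: 74
  55 <= 74: advance i (no swap)
  31 <= 74: advance i (no swap)
  68 <= 74: swap -> [55, 31, 68, 83, 55, 74]
  55 <= 74: swap -> [55, 31, 68, 55, 83, 74]
Place pivot at 4: [55, 31, 68, 55, 74, 83]

Partitioned: [55, 31, 68, 55, 74, 83]


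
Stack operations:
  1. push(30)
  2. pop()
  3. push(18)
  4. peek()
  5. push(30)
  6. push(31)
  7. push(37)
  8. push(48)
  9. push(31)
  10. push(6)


push(30) -> [30]
pop()->30, []
push(18) -> [18]
peek()->18
push(30) -> [18, 30]
push(31) -> [18, 30, 31]
push(37) -> [18, 30, 31, 37]
push(48) -> [18, 30, 31, 37, 48]
push(31) -> [18, 30, 31, 37, 48, 31]
push(6) -> [18, 30, 31, 37, 48, 31, 6]

Final stack: [18, 30, 31, 37, 48, 31, 6]


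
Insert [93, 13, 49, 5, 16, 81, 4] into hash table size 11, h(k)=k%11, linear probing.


Insert 93: h=5 -> slot 5
Insert 13: h=2 -> slot 2
Insert 49: h=5, 1 probes -> slot 6
Insert 5: h=5, 2 probes -> slot 7
Insert 16: h=5, 3 probes -> slot 8
Insert 81: h=4 -> slot 4
Insert 4: h=4, 5 probes -> slot 9

Table: [None, None, 13, None, 81, 93, 49, 5, 16, 4, None]


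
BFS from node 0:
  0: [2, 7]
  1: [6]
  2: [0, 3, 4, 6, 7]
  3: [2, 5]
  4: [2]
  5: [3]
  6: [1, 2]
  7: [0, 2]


Visit 0, enqueue [2, 7]
Visit 2, enqueue [3, 4, 6]
Visit 7, enqueue []
Visit 3, enqueue [5]
Visit 4, enqueue []
Visit 6, enqueue [1]
Visit 5, enqueue []
Visit 1, enqueue []

BFS order: [0, 2, 7, 3, 4, 6, 5, 1]


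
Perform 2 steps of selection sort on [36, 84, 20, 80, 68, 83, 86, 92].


Initial: [36, 84, 20, 80, 68, 83, 86, 92]
Step 1: min=20 at 2
  Swap: [20, 84, 36, 80, 68, 83, 86, 92]
Step 2: min=36 at 2
  Swap: [20, 36, 84, 80, 68, 83, 86, 92]

After 2 steps: [20, 36, 84, 80, 68, 83, 86, 92]


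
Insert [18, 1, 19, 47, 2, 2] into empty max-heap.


Insert 18: [18]
Insert 1: [18, 1]
Insert 19: [19, 1, 18]
Insert 47: [47, 19, 18, 1]
Insert 2: [47, 19, 18, 1, 2]
Insert 2: [47, 19, 18, 1, 2, 2]

Final heap: [47, 19, 18, 1, 2, 2]


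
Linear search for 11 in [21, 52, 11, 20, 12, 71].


i=0: 21!=11
i=1: 52!=11
i=2: 11==11 found!

Found at 2, 3 comps


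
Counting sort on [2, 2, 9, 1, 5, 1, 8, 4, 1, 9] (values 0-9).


Input: [2, 2, 9, 1, 5, 1, 8, 4, 1, 9]
Counts: [0, 3, 2, 0, 1, 1, 0, 0, 1, 2]

Sorted: [1, 1, 1, 2, 2, 4, 5, 8, 9, 9]


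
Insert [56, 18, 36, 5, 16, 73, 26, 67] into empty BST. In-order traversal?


Insert 56: root
Insert 18: L from 56
Insert 36: L from 56 -> R from 18
Insert 5: L from 56 -> L from 18
Insert 16: L from 56 -> L from 18 -> R from 5
Insert 73: R from 56
Insert 26: L from 56 -> R from 18 -> L from 36
Insert 67: R from 56 -> L from 73

In-order: [5, 16, 18, 26, 36, 56, 67, 73]


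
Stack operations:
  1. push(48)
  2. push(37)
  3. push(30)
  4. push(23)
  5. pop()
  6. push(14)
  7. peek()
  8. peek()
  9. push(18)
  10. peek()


push(48) -> [48]
push(37) -> [48, 37]
push(30) -> [48, 37, 30]
push(23) -> [48, 37, 30, 23]
pop()->23, [48, 37, 30]
push(14) -> [48, 37, 30, 14]
peek()->14
peek()->14
push(18) -> [48, 37, 30, 14, 18]
peek()->18

Final stack: [48, 37, 30, 14, 18]


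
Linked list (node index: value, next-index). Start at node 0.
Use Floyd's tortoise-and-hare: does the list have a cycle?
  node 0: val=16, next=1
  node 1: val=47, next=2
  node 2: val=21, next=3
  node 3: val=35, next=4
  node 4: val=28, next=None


Floyd's tortoise (slow, +1) and hare (fast, +2):
  init: slow=0, fast=0
  step 1: slow=1, fast=2
  step 2: slow=2, fast=4
  step 3: fast -> None, no cycle

Cycle: no


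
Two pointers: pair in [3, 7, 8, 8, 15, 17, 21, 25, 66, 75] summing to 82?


lo=0(3)+hi=9(75)=78
lo=1(7)+hi=9(75)=82

Yes: 7+75=82


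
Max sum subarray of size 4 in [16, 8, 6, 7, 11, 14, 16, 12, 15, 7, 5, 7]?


[0:4]: 37
[1:5]: 32
[2:6]: 38
[3:7]: 48
[4:8]: 53
[5:9]: 57
[6:10]: 50
[7:11]: 39
[8:12]: 34

Max: 57 at [5:9]


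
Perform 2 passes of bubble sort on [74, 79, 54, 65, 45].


Initial: [74, 79, 54, 65, 45]
Pass 1: [74, 54, 65, 45, 79] (3 swaps)
Pass 2: [54, 65, 45, 74, 79] (3 swaps)

After 2 passes: [54, 65, 45, 74, 79]


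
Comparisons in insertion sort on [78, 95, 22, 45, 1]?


Algorithm: insertion sort
Input: [78, 95, 22, 45, 1]
Sorted: [1, 22, 45, 78, 95]

10


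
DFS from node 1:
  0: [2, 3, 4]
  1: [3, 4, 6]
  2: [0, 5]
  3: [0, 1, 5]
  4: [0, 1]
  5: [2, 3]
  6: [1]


Visit 1, push [6, 4, 3]
Visit 3, push [5, 0]
Visit 0, push [4, 2]
Visit 2, push [5]
Visit 5, push []
Visit 4, push []
Visit 6, push []

DFS order: [1, 3, 0, 2, 5, 4, 6]


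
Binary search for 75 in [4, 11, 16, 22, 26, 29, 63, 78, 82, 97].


Step 1: lo=0, hi=9, mid=4, val=26
Step 2: lo=5, hi=9, mid=7, val=78
Step 3: lo=5, hi=6, mid=5, val=29
Step 4: lo=6, hi=6, mid=6, val=63

Not found


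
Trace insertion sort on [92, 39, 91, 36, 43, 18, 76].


Initial: [92, 39, 91, 36, 43, 18, 76]
Insert 39: [39, 92, 91, 36, 43, 18, 76]
Insert 91: [39, 91, 92, 36, 43, 18, 76]
Insert 36: [36, 39, 91, 92, 43, 18, 76]
Insert 43: [36, 39, 43, 91, 92, 18, 76]
Insert 18: [18, 36, 39, 43, 91, 92, 76]
Insert 76: [18, 36, 39, 43, 76, 91, 92]

Sorted: [18, 36, 39, 43, 76, 91, 92]


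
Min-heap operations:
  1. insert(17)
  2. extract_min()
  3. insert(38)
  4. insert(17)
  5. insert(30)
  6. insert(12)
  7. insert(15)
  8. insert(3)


insert(17) -> [17]
extract_min()->17, []
insert(38) -> [38]
insert(17) -> [17, 38]
insert(30) -> [17, 38, 30]
insert(12) -> [12, 17, 30, 38]
insert(15) -> [12, 15, 30, 38, 17]
insert(3) -> [3, 15, 12, 38, 17, 30]

Final heap: [3, 15, 12, 38, 17, 30]


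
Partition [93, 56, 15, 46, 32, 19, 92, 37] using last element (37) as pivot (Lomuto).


Pivot: 37
  15 <= 37: swap -> [15, 56, 93, 46, 32, 19, 92, 37]
  32 <= 37: swap -> [15, 32, 93, 46, 56, 19, 92, 37]
  19 <= 37: swap -> [15, 32, 19, 46, 56, 93, 92, 37]
Place pivot at 3: [15, 32, 19, 37, 56, 93, 92, 46]

Partitioned: [15, 32, 19, 37, 56, 93, 92, 46]


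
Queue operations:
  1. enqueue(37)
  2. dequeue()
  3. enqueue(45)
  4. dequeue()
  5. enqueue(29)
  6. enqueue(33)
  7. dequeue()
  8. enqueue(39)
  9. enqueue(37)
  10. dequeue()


enqueue(37) -> [37]
dequeue()->37, []
enqueue(45) -> [45]
dequeue()->45, []
enqueue(29) -> [29]
enqueue(33) -> [29, 33]
dequeue()->29, [33]
enqueue(39) -> [33, 39]
enqueue(37) -> [33, 39, 37]
dequeue()->33, [39, 37]

Final queue: [39, 37]


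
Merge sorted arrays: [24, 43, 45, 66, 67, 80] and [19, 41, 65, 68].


Take 19 from B
Take 24 from A
Take 41 from B
Take 43 from A
Take 45 from A
Take 65 from B
Take 66 from A
Take 67 from A
Take 68 from B

Merged: [19, 24, 41, 43, 45, 65, 66, 67, 68, 80]


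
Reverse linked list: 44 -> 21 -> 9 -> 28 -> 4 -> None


Step 1: curr=44, set curr.next=prev(None) | reversed so far: 44
Step 2: curr=21, set curr.next=prev(44) | reversed so far: 21 -> 44
Step 3: curr=9, set curr.next=prev(21) | reversed so far: 9 -> 21 -> 44
Step 4: curr=28, set curr.next=prev(9) | reversed so far: 28 -> 9 -> 21 -> 44
Step 5: curr=4, set curr.next=prev(28) | reversed so far: 4 -> 28 -> 9 -> 21 -> 44

4 -> 28 -> 9 -> 21 -> 44 -> None


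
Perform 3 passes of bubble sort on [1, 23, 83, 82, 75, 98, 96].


Initial: [1, 23, 83, 82, 75, 98, 96]
Pass 1: [1, 23, 82, 75, 83, 96, 98] (3 swaps)
Pass 2: [1, 23, 75, 82, 83, 96, 98] (1 swaps)
Pass 3: [1, 23, 75, 82, 83, 96, 98] (0 swaps)

After 3 passes: [1, 23, 75, 82, 83, 96, 98]


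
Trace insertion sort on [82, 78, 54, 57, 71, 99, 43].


Initial: [82, 78, 54, 57, 71, 99, 43]
Insert 78: [78, 82, 54, 57, 71, 99, 43]
Insert 54: [54, 78, 82, 57, 71, 99, 43]
Insert 57: [54, 57, 78, 82, 71, 99, 43]
Insert 71: [54, 57, 71, 78, 82, 99, 43]
Insert 99: [54, 57, 71, 78, 82, 99, 43]
Insert 43: [43, 54, 57, 71, 78, 82, 99]

Sorted: [43, 54, 57, 71, 78, 82, 99]


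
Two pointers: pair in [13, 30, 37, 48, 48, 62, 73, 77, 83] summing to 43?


lo=0(13)+hi=8(83)=96
lo=0(13)+hi=7(77)=90
lo=0(13)+hi=6(73)=86
lo=0(13)+hi=5(62)=75
lo=0(13)+hi=4(48)=61
lo=0(13)+hi=3(48)=61
lo=0(13)+hi=2(37)=50
lo=0(13)+hi=1(30)=43

Yes: 13+30=43


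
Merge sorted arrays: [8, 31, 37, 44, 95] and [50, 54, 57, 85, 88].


Take 8 from A
Take 31 from A
Take 37 from A
Take 44 from A
Take 50 from B
Take 54 from B
Take 57 from B
Take 85 from B
Take 88 from B

Merged: [8, 31, 37, 44, 50, 54, 57, 85, 88, 95]


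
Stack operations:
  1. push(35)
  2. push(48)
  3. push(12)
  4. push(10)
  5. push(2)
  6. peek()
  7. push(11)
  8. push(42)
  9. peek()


push(35) -> [35]
push(48) -> [35, 48]
push(12) -> [35, 48, 12]
push(10) -> [35, 48, 12, 10]
push(2) -> [35, 48, 12, 10, 2]
peek()->2
push(11) -> [35, 48, 12, 10, 2, 11]
push(42) -> [35, 48, 12, 10, 2, 11, 42]
peek()->42

Final stack: [35, 48, 12, 10, 2, 11, 42]


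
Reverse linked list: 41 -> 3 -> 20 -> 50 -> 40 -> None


Step 1: curr=41, set curr.next=prev(None) | reversed so far: 41
Step 2: curr=3, set curr.next=prev(41) | reversed so far: 3 -> 41
Step 3: curr=20, set curr.next=prev(3) | reversed so far: 20 -> 3 -> 41
Step 4: curr=50, set curr.next=prev(20) | reversed so far: 50 -> 20 -> 3 -> 41
Step 5: curr=40, set curr.next=prev(50) | reversed so far: 40 -> 50 -> 20 -> 3 -> 41

40 -> 50 -> 20 -> 3 -> 41 -> None


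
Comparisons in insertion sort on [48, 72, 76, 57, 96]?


Algorithm: insertion sort
Input: [48, 72, 76, 57, 96]
Sorted: [48, 57, 72, 76, 96]

6


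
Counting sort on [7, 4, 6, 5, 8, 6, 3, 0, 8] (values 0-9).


Input: [7, 4, 6, 5, 8, 6, 3, 0, 8]
Counts: [1, 0, 0, 1, 1, 1, 2, 1, 2, 0]

Sorted: [0, 3, 4, 5, 6, 6, 7, 8, 8]


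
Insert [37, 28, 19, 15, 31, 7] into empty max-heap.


Insert 37: [37]
Insert 28: [37, 28]
Insert 19: [37, 28, 19]
Insert 15: [37, 28, 19, 15]
Insert 31: [37, 31, 19, 15, 28]
Insert 7: [37, 31, 19, 15, 28, 7]

Final heap: [37, 31, 19, 15, 28, 7]


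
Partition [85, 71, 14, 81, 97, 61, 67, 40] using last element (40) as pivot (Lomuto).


Pivot: 40
  14 <= 40: swap -> [14, 71, 85, 81, 97, 61, 67, 40]
Place pivot at 1: [14, 40, 85, 81, 97, 61, 67, 71]

Partitioned: [14, 40, 85, 81, 97, 61, 67, 71]


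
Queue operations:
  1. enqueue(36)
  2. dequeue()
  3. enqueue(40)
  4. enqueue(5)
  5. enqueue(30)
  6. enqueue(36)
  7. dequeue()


enqueue(36) -> [36]
dequeue()->36, []
enqueue(40) -> [40]
enqueue(5) -> [40, 5]
enqueue(30) -> [40, 5, 30]
enqueue(36) -> [40, 5, 30, 36]
dequeue()->40, [5, 30, 36]

Final queue: [5, 30, 36]


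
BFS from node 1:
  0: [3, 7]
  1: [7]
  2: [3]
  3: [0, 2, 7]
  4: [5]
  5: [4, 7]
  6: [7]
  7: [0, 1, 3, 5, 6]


Visit 1, enqueue [7]
Visit 7, enqueue [0, 3, 5, 6]
Visit 0, enqueue []
Visit 3, enqueue [2]
Visit 5, enqueue [4]
Visit 6, enqueue []
Visit 2, enqueue []
Visit 4, enqueue []

BFS order: [1, 7, 0, 3, 5, 6, 2, 4]


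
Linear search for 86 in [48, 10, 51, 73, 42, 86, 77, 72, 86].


i=0: 48!=86
i=1: 10!=86
i=2: 51!=86
i=3: 73!=86
i=4: 42!=86
i=5: 86==86 found!

Found at 5, 6 comps


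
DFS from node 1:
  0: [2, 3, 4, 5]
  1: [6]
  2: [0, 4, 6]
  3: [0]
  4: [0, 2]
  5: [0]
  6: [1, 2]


Visit 1, push [6]
Visit 6, push [2]
Visit 2, push [4, 0]
Visit 0, push [5, 4, 3]
Visit 3, push []
Visit 4, push []
Visit 5, push []

DFS order: [1, 6, 2, 0, 3, 4, 5]


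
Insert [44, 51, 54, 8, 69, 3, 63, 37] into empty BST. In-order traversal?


Insert 44: root
Insert 51: R from 44
Insert 54: R from 44 -> R from 51
Insert 8: L from 44
Insert 69: R from 44 -> R from 51 -> R from 54
Insert 3: L from 44 -> L from 8
Insert 63: R from 44 -> R from 51 -> R from 54 -> L from 69
Insert 37: L from 44 -> R from 8

In-order: [3, 8, 37, 44, 51, 54, 63, 69]


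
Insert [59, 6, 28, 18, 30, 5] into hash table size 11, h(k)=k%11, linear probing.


Insert 59: h=4 -> slot 4
Insert 6: h=6 -> slot 6
Insert 28: h=6, 1 probes -> slot 7
Insert 18: h=7, 1 probes -> slot 8
Insert 30: h=8, 1 probes -> slot 9
Insert 5: h=5 -> slot 5

Table: [None, None, None, None, 59, 5, 6, 28, 18, 30, None]


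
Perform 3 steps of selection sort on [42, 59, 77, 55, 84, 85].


Initial: [42, 59, 77, 55, 84, 85]
Step 1: min=42 at 0
  Swap: [42, 59, 77, 55, 84, 85]
Step 2: min=55 at 3
  Swap: [42, 55, 77, 59, 84, 85]
Step 3: min=59 at 3
  Swap: [42, 55, 59, 77, 84, 85]

After 3 steps: [42, 55, 59, 77, 84, 85]


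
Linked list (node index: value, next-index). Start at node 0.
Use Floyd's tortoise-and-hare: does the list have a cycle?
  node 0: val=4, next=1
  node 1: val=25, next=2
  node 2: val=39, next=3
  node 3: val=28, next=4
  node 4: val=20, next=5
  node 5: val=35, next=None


Floyd's tortoise (slow, +1) and hare (fast, +2):
  init: slow=0, fast=0
  step 1: slow=1, fast=2
  step 2: slow=2, fast=4
  step 3: fast 4->5->None, no cycle

Cycle: no


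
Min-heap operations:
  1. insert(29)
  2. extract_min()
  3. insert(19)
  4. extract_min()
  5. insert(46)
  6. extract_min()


insert(29) -> [29]
extract_min()->29, []
insert(19) -> [19]
extract_min()->19, []
insert(46) -> [46]
extract_min()->46, []

Final heap: []


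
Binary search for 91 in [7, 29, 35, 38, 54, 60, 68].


Step 1: lo=0, hi=6, mid=3, val=38
Step 2: lo=4, hi=6, mid=5, val=60
Step 3: lo=6, hi=6, mid=6, val=68

Not found


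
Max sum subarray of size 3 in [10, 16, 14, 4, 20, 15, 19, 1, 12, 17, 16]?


[0:3]: 40
[1:4]: 34
[2:5]: 38
[3:6]: 39
[4:7]: 54
[5:8]: 35
[6:9]: 32
[7:10]: 30
[8:11]: 45

Max: 54 at [4:7]


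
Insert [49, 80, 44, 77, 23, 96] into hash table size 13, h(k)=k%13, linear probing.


Insert 49: h=10 -> slot 10
Insert 80: h=2 -> slot 2
Insert 44: h=5 -> slot 5
Insert 77: h=12 -> slot 12
Insert 23: h=10, 1 probes -> slot 11
Insert 96: h=5, 1 probes -> slot 6

Table: [None, None, 80, None, None, 44, 96, None, None, None, 49, 23, 77]


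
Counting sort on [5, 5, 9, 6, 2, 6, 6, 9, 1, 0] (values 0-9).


Input: [5, 5, 9, 6, 2, 6, 6, 9, 1, 0]
Counts: [1, 1, 1, 0, 0, 2, 3, 0, 0, 2]

Sorted: [0, 1, 2, 5, 5, 6, 6, 6, 9, 9]


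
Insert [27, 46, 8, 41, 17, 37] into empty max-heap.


Insert 27: [27]
Insert 46: [46, 27]
Insert 8: [46, 27, 8]
Insert 41: [46, 41, 8, 27]
Insert 17: [46, 41, 8, 27, 17]
Insert 37: [46, 41, 37, 27, 17, 8]

Final heap: [46, 41, 37, 27, 17, 8]


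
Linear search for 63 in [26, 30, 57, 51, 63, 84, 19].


i=0: 26!=63
i=1: 30!=63
i=2: 57!=63
i=3: 51!=63
i=4: 63==63 found!

Found at 4, 5 comps


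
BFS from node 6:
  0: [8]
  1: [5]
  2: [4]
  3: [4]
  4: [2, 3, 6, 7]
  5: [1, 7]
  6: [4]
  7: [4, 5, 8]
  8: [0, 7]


Visit 6, enqueue [4]
Visit 4, enqueue [2, 3, 7]
Visit 2, enqueue []
Visit 3, enqueue []
Visit 7, enqueue [5, 8]
Visit 5, enqueue [1]
Visit 8, enqueue [0]
Visit 1, enqueue []
Visit 0, enqueue []

BFS order: [6, 4, 2, 3, 7, 5, 8, 1, 0]


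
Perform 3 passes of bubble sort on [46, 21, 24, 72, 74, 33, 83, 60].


Initial: [46, 21, 24, 72, 74, 33, 83, 60]
Pass 1: [21, 24, 46, 72, 33, 74, 60, 83] (4 swaps)
Pass 2: [21, 24, 46, 33, 72, 60, 74, 83] (2 swaps)
Pass 3: [21, 24, 33, 46, 60, 72, 74, 83] (2 swaps)

After 3 passes: [21, 24, 33, 46, 60, 72, 74, 83]


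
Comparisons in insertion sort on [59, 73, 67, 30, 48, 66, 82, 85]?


Algorithm: insertion sort
Input: [59, 73, 67, 30, 48, 66, 82, 85]
Sorted: [30, 48, 59, 66, 67, 73, 82, 85]

15


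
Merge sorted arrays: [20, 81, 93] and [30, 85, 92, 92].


Take 20 from A
Take 30 from B
Take 81 from A
Take 85 from B
Take 92 from B
Take 92 from B

Merged: [20, 30, 81, 85, 92, 92, 93]


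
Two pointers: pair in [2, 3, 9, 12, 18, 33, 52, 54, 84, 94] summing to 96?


lo=0(2)+hi=9(94)=96

Yes: 2+94=96


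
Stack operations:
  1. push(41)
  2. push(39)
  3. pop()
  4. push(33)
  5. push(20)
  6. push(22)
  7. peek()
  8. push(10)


push(41) -> [41]
push(39) -> [41, 39]
pop()->39, [41]
push(33) -> [41, 33]
push(20) -> [41, 33, 20]
push(22) -> [41, 33, 20, 22]
peek()->22
push(10) -> [41, 33, 20, 22, 10]

Final stack: [41, 33, 20, 22, 10]


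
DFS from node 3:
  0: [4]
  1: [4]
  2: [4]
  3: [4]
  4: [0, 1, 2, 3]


Visit 3, push [4]
Visit 4, push [2, 1, 0]
Visit 0, push []
Visit 1, push []
Visit 2, push []

DFS order: [3, 4, 0, 1, 2]


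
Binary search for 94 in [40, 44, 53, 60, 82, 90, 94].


Step 1: lo=0, hi=6, mid=3, val=60
Step 2: lo=4, hi=6, mid=5, val=90
Step 3: lo=6, hi=6, mid=6, val=94

Found at index 6


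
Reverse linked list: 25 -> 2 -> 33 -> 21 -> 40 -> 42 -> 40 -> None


Step 1: curr=25, set curr.next=prev(None) | reversed so far: 25
Step 2: curr=2, set curr.next=prev(25) | reversed so far: 2 -> 25
Step 3: curr=33, set curr.next=prev(2) | reversed so far: 33 -> 2 -> 25
Step 4: curr=21, set curr.next=prev(33) | reversed so far: 21 -> 33 -> 2 -> 25
Step 5: curr=40, set curr.next=prev(21) | reversed so far: 40 -> 21 -> 33 -> 2 -> 25
Step 6: curr=42, set curr.next=prev(40) | reversed so far: 42 -> 40 -> 21 -> 33 -> 2 -> 25
Step 7: curr=40, set curr.next=prev(42) | reversed so far: 40 -> 42 -> 40 -> 21 -> 33 -> 2 -> 25

40 -> 42 -> 40 -> 21 -> 33 -> 2 -> 25 -> None


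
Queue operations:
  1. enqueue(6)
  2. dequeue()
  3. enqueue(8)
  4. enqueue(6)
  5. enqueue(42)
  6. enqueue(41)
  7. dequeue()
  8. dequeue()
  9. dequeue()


enqueue(6) -> [6]
dequeue()->6, []
enqueue(8) -> [8]
enqueue(6) -> [8, 6]
enqueue(42) -> [8, 6, 42]
enqueue(41) -> [8, 6, 42, 41]
dequeue()->8, [6, 42, 41]
dequeue()->6, [42, 41]
dequeue()->42, [41]

Final queue: [41]


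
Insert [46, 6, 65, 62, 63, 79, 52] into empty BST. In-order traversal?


Insert 46: root
Insert 6: L from 46
Insert 65: R from 46
Insert 62: R from 46 -> L from 65
Insert 63: R from 46 -> L from 65 -> R from 62
Insert 79: R from 46 -> R from 65
Insert 52: R from 46 -> L from 65 -> L from 62

In-order: [6, 46, 52, 62, 63, 65, 79]


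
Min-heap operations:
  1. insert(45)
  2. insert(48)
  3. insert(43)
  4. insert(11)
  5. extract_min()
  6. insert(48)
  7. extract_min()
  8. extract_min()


insert(45) -> [45]
insert(48) -> [45, 48]
insert(43) -> [43, 48, 45]
insert(11) -> [11, 43, 45, 48]
extract_min()->11, [43, 48, 45]
insert(48) -> [43, 48, 45, 48]
extract_min()->43, [45, 48, 48]
extract_min()->45, [48, 48]

Final heap: [48, 48]


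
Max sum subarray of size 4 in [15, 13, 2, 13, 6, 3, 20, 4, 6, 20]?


[0:4]: 43
[1:5]: 34
[2:6]: 24
[3:7]: 42
[4:8]: 33
[5:9]: 33
[6:10]: 50

Max: 50 at [6:10]


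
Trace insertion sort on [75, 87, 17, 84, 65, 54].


Initial: [75, 87, 17, 84, 65, 54]
Insert 87: [75, 87, 17, 84, 65, 54]
Insert 17: [17, 75, 87, 84, 65, 54]
Insert 84: [17, 75, 84, 87, 65, 54]
Insert 65: [17, 65, 75, 84, 87, 54]
Insert 54: [17, 54, 65, 75, 84, 87]

Sorted: [17, 54, 65, 75, 84, 87]


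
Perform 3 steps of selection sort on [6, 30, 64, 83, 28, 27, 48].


Initial: [6, 30, 64, 83, 28, 27, 48]
Step 1: min=6 at 0
  Swap: [6, 30, 64, 83, 28, 27, 48]
Step 2: min=27 at 5
  Swap: [6, 27, 64, 83, 28, 30, 48]
Step 3: min=28 at 4
  Swap: [6, 27, 28, 83, 64, 30, 48]

After 3 steps: [6, 27, 28, 83, 64, 30, 48]


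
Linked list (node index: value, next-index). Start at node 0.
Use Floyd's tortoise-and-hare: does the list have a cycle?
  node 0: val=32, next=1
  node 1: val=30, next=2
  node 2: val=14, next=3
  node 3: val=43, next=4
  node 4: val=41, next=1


Floyd's tortoise (slow, +1) and hare (fast, +2):
  init: slow=0, fast=0
  step 1: slow=1, fast=2
  step 2: slow=2, fast=4
  step 3: slow=3, fast=2
  step 4: slow=4, fast=4
  slow == fast at node 4: cycle detected

Cycle: yes


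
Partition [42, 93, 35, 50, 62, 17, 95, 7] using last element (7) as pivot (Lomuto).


Pivot: 7
Place pivot at 0: [7, 93, 35, 50, 62, 17, 95, 42]

Partitioned: [7, 93, 35, 50, 62, 17, 95, 42]


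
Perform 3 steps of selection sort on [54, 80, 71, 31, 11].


Initial: [54, 80, 71, 31, 11]
Step 1: min=11 at 4
  Swap: [11, 80, 71, 31, 54]
Step 2: min=31 at 3
  Swap: [11, 31, 71, 80, 54]
Step 3: min=54 at 4
  Swap: [11, 31, 54, 80, 71]

After 3 steps: [11, 31, 54, 80, 71]


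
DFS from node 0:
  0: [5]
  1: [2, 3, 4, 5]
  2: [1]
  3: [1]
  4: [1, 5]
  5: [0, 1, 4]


Visit 0, push [5]
Visit 5, push [4, 1]
Visit 1, push [4, 3, 2]
Visit 2, push []
Visit 3, push []
Visit 4, push []

DFS order: [0, 5, 1, 2, 3, 4]


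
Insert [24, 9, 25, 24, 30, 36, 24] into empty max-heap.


Insert 24: [24]
Insert 9: [24, 9]
Insert 25: [25, 9, 24]
Insert 24: [25, 24, 24, 9]
Insert 30: [30, 25, 24, 9, 24]
Insert 36: [36, 25, 30, 9, 24, 24]
Insert 24: [36, 25, 30, 9, 24, 24, 24]

Final heap: [36, 25, 30, 9, 24, 24, 24]


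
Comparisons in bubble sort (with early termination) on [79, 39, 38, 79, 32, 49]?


Algorithm: bubble sort (with early termination)
Input: [79, 39, 38, 79, 32, 49]
Sorted: [32, 38, 39, 49, 79, 79]

15


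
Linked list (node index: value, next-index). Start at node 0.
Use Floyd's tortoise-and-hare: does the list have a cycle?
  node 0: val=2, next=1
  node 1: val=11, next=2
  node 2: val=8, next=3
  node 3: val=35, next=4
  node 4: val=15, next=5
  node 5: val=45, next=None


Floyd's tortoise (slow, +1) and hare (fast, +2):
  init: slow=0, fast=0
  step 1: slow=1, fast=2
  step 2: slow=2, fast=4
  step 3: fast 4->5->None, no cycle

Cycle: no


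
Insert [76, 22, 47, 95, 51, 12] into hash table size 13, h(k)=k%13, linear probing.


Insert 76: h=11 -> slot 11
Insert 22: h=9 -> slot 9
Insert 47: h=8 -> slot 8
Insert 95: h=4 -> slot 4
Insert 51: h=12 -> slot 12
Insert 12: h=12, 1 probes -> slot 0

Table: [12, None, None, None, 95, None, None, None, 47, 22, None, 76, 51]


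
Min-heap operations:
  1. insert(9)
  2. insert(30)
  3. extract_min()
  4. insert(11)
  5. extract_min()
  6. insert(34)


insert(9) -> [9]
insert(30) -> [9, 30]
extract_min()->9, [30]
insert(11) -> [11, 30]
extract_min()->11, [30]
insert(34) -> [30, 34]

Final heap: [30, 34]


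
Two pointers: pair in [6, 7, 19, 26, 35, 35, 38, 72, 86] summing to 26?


lo=0(6)+hi=8(86)=92
lo=0(6)+hi=7(72)=78
lo=0(6)+hi=6(38)=44
lo=0(6)+hi=5(35)=41
lo=0(6)+hi=4(35)=41
lo=0(6)+hi=3(26)=32
lo=0(6)+hi=2(19)=25
lo=1(7)+hi=2(19)=26

Yes: 7+19=26


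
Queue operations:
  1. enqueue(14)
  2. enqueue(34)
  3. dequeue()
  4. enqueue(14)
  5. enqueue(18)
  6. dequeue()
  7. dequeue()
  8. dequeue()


enqueue(14) -> [14]
enqueue(34) -> [14, 34]
dequeue()->14, [34]
enqueue(14) -> [34, 14]
enqueue(18) -> [34, 14, 18]
dequeue()->34, [14, 18]
dequeue()->14, [18]
dequeue()->18, []

Final queue: []


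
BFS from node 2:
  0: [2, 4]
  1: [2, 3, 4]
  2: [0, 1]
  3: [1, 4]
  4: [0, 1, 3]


Visit 2, enqueue [0, 1]
Visit 0, enqueue [4]
Visit 1, enqueue [3]
Visit 4, enqueue []
Visit 3, enqueue []

BFS order: [2, 0, 1, 4, 3]


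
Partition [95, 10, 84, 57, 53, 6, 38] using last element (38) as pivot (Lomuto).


Pivot: 38
  10 <= 38: swap -> [10, 95, 84, 57, 53, 6, 38]
  6 <= 38: swap -> [10, 6, 84, 57, 53, 95, 38]
Place pivot at 2: [10, 6, 38, 57, 53, 95, 84]

Partitioned: [10, 6, 38, 57, 53, 95, 84]


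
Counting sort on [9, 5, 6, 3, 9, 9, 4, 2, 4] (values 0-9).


Input: [9, 5, 6, 3, 9, 9, 4, 2, 4]
Counts: [0, 0, 1, 1, 2, 1, 1, 0, 0, 3]

Sorted: [2, 3, 4, 4, 5, 6, 9, 9, 9]


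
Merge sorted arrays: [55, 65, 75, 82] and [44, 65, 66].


Take 44 from B
Take 55 from A
Take 65 from A
Take 65 from B
Take 66 from B

Merged: [44, 55, 65, 65, 66, 75, 82]


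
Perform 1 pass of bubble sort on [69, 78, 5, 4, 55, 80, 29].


Initial: [69, 78, 5, 4, 55, 80, 29]
Pass 1: [69, 5, 4, 55, 78, 29, 80] (4 swaps)

After 1 pass: [69, 5, 4, 55, 78, 29, 80]


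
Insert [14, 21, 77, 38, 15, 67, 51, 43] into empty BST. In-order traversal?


Insert 14: root
Insert 21: R from 14
Insert 77: R from 14 -> R from 21
Insert 38: R from 14 -> R from 21 -> L from 77
Insert 15: R from 14 -> L from 21
Insert 67: R from 14 -> R from 21 -> L from 77 -> R from 38
Insert 51: R from 14 -> R from 21 -> L from 77 -> R from 38 -> L from 67
Insert 43: R from 14 -> R from 21 -> L from 77 -> R from 38 -> L from 67 -> L from 51

In-order: [14, 15, 21, 38, 43, 51, 67, 77]


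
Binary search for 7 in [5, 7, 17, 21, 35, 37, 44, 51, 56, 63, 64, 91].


Step 1: lo=0, hi=11, mid=5, val=37
Step 2: lo=0, hi=4, mid=2, val=17
Step 3: lo=0, hi=1, mid=0, val=5
Step 4: lo=1, hi=1, mid=1, val=7

Found at index 1


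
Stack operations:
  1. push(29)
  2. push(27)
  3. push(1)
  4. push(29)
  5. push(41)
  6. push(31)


push(29) -> [29]
push(27) -> [29, 27]
push(1) -> [29, 27, 1]
push(29) -> [29, 27, 1, 29]
push(41) -> [29, 27, 1, 29, 41]
push(31) -> [29, 27, 1, 29, 41, 31]

Final stack: [29, 27, 1, 29, 41, 31]


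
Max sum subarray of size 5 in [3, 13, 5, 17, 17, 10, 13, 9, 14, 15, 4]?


[0:5]: 55
[1:6]: 62
[2:7]: 62
[3:8]: 66
[4:9]: 63
[5:10]: 61
[6:11]: 55

Max: 66 at [3:8]


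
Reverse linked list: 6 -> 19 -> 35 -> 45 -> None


Step 1: curr=6, set curr.next=prev(None) | reversed so far: 6
Step 2: curr=19, set curr.next=prev(6) | reversed so far: 19 -> 6
Step 3: curr=35, set curr.next=prev(19) | reversed so far: 35 -> 19 -> 6
Step 4: curr=45, set curr.next=prev(35) | reversed so far: 45 -> 35 -> 19 -> 6

45 -> 35 -> 19 -> 6 -> None


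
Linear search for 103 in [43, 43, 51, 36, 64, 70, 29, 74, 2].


i=0: 43!=103
i=1: 43!=103
i=2: 51!=103
i=3: 36!=103
i=4: 64!=103
i=5: 70!=103
i=6: 29!=103
i=7: 74!=103
i=8: 2!=103

Not found, 9 comps


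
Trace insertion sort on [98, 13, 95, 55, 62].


Initial: [98, 13, 95, 55, 62]
Insert 13: [13, 98, 95, 55, 62]
Insert 95: [13, 95, 98, 55, 62]
Insert 55: [13, 55, 95, 98, 62]
Insert 62: [13, 55, 62, 95, 98]

Sorted: [13, 55, 62, 95, 98]


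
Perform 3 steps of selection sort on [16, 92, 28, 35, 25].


Initial: [16, 92, 28, 35, 25]
Step 1: min=16 at 0
  Swap: [16, 92, 28, 35, 25]
Step 2: min=25 at 4
  Swap: [16, 25, 28, 35, 92]
Step 3: min=28 at 2
  Swap: [16, 25, 28, 35, 92]

After 3 steps: [16, 25, 28, 35, 92]


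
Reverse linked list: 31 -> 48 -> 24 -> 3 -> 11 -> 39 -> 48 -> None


Step 1: curr=31, set curr.next=prev(None) | reversed so far: 31
Step 2: curr=48, set curr.next=prev(31) | reversed so far: 48 -> 31
Step 3: curr=24, set curr.next=prev(48) | reversed so far: 24 -> 48 -> 31
Step 4: curr=3, set curr.next=prev(24) | reversed so far: 3 -> 24 -> 48 -> 31
Step 5: curr=11, set curr.next=prev(3) | reversed so far: 11 -> 3 -> 24 -> 48 -> 31
Step 6: curr=39, set curr.next=prev(11) | reversed so far: 39 -> 11 -> 3 -> 24 -> 48 -> 31
Step 7: curr=48, set curr.next=prev(39) | reversed so far: 48 -> 39 -> 11 -> 3 -> 24 -> 48 -> 31

48 -> 39 -> 11 -> 3 -> 24 -> 48 -> 31 -> None


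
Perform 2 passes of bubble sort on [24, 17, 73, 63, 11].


Initial: [24, 17, 73, 63, 11]
Pass 1: [17, 24, 63, 11, 73] (3 swaps)
Pass 2: [17, 24, 11, 63, 73] (1 swaps)

After 2 passes: [17, 24, 11, 63, 73]


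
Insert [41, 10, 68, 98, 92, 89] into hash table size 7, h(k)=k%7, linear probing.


Insert 41: h=6 -> slot 6
Insert 10: h=3 -> slot 3
Insert 68: h=5 -> slot 5
Insert 98: h=0 -> slot 0
Insert 92: h=1 -> slot 1
Insert 89: h=5, 4 probes -> slot 2

Table: [98, 92, 89, 10, None, 68, 41]


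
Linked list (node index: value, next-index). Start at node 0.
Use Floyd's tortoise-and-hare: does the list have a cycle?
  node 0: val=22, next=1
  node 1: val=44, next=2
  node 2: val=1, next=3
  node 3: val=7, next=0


Floyd's tortoise (slow, +1) and hare (fast, +2):
  init: slow=0, fast=0
  step 1: slow=1, fast=2
  step 2: slow=2, fast=0
  step 3: slow=3, fast=2
  step 4: slow=0, fast=0
  slow == fast at node 0: cycle detected

Cycle: yes


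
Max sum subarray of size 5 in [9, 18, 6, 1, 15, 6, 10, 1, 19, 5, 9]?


[0:5]: 49
[1:6]: 46
[2:7]: 38
[3:8]: 33
[4:9]: 51
[5:10]: 41
[6:11]: 44

Max: 51 at [4:9]


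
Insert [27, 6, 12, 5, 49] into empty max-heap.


Insert 27: [27]
Insert 6: [27, 6]
Insert 12: [27, 6, 12]
Insert 5: [27, 6, 12, 5]
Insert 49: [49, 27, 12, 5, 6]

Final heap: [49, 27, 12, 5, 6]


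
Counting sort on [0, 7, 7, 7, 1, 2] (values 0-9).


Input: [0, 7, 7, 7, 1, 2]
Counts: [1, 1, 1, 0, 0, 0, 0, 3, 0, 0]

Sorted: [0, 1, 2, 7, 7, 7]


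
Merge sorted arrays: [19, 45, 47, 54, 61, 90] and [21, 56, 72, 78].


Take 19 from A
Take 21 from B
Take 45 from A
Take 47 from A
Take 54 from A
Take 56 from B
Take 61 from A
Take 72 from B
Take 78 from B

Merged: [19, 21, 45, 47, 54, 56, 61, 72, 78, 90]


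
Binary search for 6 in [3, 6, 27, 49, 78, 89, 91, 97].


Step 1: lo=0, hi=7, mid=3, val=49
Step 2: lo=0, hi=2, mid=1, val=6

Found at index 1


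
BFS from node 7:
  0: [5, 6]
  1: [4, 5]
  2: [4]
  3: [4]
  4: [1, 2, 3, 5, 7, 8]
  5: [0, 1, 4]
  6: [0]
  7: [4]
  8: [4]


Visit 7, enqueue [4]
Visit 4, enqueue [1, 2, 3, 5, 8]
Visit 1, enqueue []
Visit 2, enqueue []
Visit 3, enqueue []
Visit 5, enqueue [0]
Visit 8, enqueue []
Visit 0, enqueue [6]
Visit 6, enqueue []

BFS order: [7, 4, 1, 2, 3, 5, 8, 0, 6]


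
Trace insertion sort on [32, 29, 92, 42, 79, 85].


Initial: [32, 29, 92, 42, 79, 85]
Insert 29: [29, 32, 92, 42, 79, 85]
Insert 92: [29, 32, 92, 42, 79, 85]
Insert 42: [29, 32, 42, 92, 79, 85]
Insert 79: [29, 32, 42, 79, 92, 85]
Insert 85: [29, 32, 42, 79, 85, 92]

Sorted: [29, 32, 42, 79, 85, 92]


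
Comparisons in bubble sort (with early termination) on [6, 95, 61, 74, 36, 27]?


Algorithm: bubble sort (with early termination)
Input: [6, 95, 61, 74, 36, 27]
Sorted: [6, 27, 36, 61, 74, 95]

15


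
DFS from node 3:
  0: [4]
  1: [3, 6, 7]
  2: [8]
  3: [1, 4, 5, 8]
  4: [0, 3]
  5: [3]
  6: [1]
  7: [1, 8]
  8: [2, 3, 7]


Visit 3, push [8, 5, 4, 1]
Visit 1, push [7, 6]
Visit 6, push []
Visit 7, push [8]
Visit 8, push [2]
Visit 2, push []
Visit 4, push [0]
Visit 0, push []
Visit 5, push []

DFS order: [3, 1, 6, 7, 8, 2, 4, 0, 5]


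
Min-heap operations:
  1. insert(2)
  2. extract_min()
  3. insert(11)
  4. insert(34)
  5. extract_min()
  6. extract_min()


insert(2) -> [2]
extract_min()->2, []
insert(11) -> [11]
insert(34) -> [11, 34]
extract_min()->11, [34]
extract_min()->34, []

Final heap: []
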